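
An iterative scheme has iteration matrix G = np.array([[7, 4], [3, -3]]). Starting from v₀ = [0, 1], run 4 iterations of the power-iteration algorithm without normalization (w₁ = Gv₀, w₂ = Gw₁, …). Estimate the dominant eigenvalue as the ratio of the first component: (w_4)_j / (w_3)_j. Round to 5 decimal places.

w1 = Gv₀ = (4, -3)
w2 = Gw1 = (16, 21)
w3 = Gw2 = (196, -15)
w4 = Gw3 = (1312, 633)
Ratio at component: 1312 / 196 = 6.69388

λ ≈ 6.69388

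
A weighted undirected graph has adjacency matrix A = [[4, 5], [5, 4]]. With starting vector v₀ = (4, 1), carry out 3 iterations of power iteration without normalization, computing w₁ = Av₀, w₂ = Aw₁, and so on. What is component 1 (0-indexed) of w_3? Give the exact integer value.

1824

w1 = Av₀ = (4·4 + 5·1; 5·4 + 4·1) = (21, 24)
w2 = Aw1 = (4·21 + 5·24; 5·21 + 4·24) = (204, 201)
w3 = Aw2 = (1821, 1824)
The requested component of w3 is 1824.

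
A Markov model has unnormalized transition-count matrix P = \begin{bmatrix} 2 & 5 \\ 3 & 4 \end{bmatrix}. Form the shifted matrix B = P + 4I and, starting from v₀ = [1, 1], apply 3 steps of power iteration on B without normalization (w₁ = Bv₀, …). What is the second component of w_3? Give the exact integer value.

1331

B = P + 4I has rows (6, 5); (3, 8)
w1 = Bv₀ = (11, 11)
w2 = Bw1 = (121, 121)
w3 = Bw2 = (1331, 1331)
Requested component of w3: 1331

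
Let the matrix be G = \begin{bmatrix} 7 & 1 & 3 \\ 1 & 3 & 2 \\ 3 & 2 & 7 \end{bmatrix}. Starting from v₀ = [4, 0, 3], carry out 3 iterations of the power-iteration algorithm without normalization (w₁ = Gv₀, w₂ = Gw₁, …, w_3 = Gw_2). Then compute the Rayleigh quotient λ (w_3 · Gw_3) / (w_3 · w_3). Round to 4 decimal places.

w1 = Gv₀ = (37, 10, 33)
w2 = Gw1 = (368, 133, 362)
w3 = Gw2 = (3795, 1491, 3904)
Gw3 = (39768, 16076, 41695)
w3·Gw3 = 3795·39768 + 1491·16076 + 3904·41695 = 337666156; w3·w3 = 3795·3795 + 1491·1491 + 3904·3904 = 31866322
λ ≈ 337666156/31866322 = 10.5963

λ ≈ 10.5963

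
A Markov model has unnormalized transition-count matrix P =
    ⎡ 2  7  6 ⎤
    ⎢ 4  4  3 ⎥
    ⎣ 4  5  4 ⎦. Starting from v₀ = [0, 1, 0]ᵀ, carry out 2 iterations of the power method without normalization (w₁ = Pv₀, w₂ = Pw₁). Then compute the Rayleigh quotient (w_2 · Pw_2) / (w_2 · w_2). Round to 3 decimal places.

λ ≈ 12.836

w1 = Pv₀ = (7, 4, 5)
w2 = Pw1 = (72, 59, 68)
Pw2 = (965, 728, 855)
w2·Pw2 = 72·965 + 59·728 + 68·855 = 170572; w2·w2 = 72·72 + 59·59 + 68·68 = 13289
λ ≈ 170572/13289 = 12.836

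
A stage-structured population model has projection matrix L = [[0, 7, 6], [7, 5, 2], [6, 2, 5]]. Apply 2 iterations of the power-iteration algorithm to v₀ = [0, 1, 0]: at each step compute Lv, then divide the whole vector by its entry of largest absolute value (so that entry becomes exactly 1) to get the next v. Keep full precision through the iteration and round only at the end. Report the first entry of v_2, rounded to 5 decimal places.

0.60256

Lv0 = (7.000000, 5.000000, 2.000000); divide by 7.000000 → v1 = (1.000000, 0.714286, 0.285714)
Lv1 = (6.714286, 11.142857, 8.857143); divide by 11.142857 → v2 = (0.602564, 1.000000, 0.794872)
Requested entry of v2: 47/78 = 0.60256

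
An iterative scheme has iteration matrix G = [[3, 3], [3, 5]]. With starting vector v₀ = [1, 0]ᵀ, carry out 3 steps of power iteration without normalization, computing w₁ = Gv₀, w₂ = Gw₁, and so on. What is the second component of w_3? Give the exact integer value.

w1 = Gv₀ = (3·1 + 3·0; 3·1 + 5·0) = (3, 3)
w2 = Gw1 = (3·3 + 3·3; 3·3 + 5·3) = (18, 24)
w3 = Gw2 = (126, 174)
The requested component of w3 is 174.

174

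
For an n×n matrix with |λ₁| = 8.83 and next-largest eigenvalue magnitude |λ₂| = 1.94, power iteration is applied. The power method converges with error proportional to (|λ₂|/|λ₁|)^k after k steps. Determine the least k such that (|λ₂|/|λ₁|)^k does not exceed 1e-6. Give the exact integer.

|λ₂/λ₁| = 1.94/8.83 = 0.21971
Need k ≥ ln(1e-6) / ln(0.21971) = -13.8155 / -1.5155 ≈ 9.116
Smallest integer k satisfying the bound: 10

10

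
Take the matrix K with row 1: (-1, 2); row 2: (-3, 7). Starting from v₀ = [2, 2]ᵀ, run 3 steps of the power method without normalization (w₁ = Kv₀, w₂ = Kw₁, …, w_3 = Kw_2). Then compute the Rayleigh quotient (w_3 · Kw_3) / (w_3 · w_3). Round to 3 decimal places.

w1 = Kv₀ = ((-1)·2 + 2·2; (-3)·2 + 7·2) = (2, 8)
w2 = Kw1 = ((-1)·2 + 2·8; (-3)·2 + 7·8) = (14, 50)
w3 = Kw2 = (86, 308)
Kw3 = (530, 1898)
w3·Kw3 = 86·530 + 308·1898 = 630164; w3·w3 = 86·86 + 308·308 = 102260
λ ≈ 630164/102260 = 6.162

λ ≈ 6.162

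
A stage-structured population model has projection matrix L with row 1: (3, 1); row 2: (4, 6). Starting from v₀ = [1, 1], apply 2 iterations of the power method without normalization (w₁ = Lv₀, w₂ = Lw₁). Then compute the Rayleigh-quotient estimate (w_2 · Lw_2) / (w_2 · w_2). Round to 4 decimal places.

w1 = Lv₀ = (4, 10)
w2 = Lw1 = (22, 76)
Lw2 = (142, 544)
w2·Lw2 = 22·142 + 76·544 = 44468; w2·w2 = 22·22 + 76·76 = 6260
λ ≈ 44468/6260 = 7.1035

λ ≈ 7.1035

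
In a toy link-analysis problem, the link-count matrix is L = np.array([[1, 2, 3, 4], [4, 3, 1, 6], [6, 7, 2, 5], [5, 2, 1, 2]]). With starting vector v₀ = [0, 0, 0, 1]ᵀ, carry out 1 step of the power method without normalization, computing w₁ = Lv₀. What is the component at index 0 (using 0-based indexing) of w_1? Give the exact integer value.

4

w1 = Lv₀ = (1·0 + 2·0 + 3·0 + 4·1; 4·0 + 3·0 + 1·0 + 6·1; 6·0 + 7·0 + 2·0 + 5·1; 5·0 + 2·0 + 1·0 + 2·1) = (4, 6, 5, 2)
The requested component of w1 is 4.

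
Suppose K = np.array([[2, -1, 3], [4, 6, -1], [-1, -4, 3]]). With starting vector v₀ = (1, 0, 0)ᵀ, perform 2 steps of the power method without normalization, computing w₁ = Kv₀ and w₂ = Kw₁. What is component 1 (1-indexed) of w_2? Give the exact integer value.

w1 = Kv₀ = (2, 4, -1)
w2 = Kw1 = (-3, 33, -21)
The requested component of w2 is -3.

-3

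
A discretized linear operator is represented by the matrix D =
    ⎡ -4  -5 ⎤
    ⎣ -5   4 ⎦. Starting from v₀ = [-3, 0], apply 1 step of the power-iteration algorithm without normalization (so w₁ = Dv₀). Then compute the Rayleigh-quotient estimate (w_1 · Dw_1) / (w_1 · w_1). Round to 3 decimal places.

w1 = Dv₀ = (12, 15)
Dw1 = (-123, 0)
w1·Dw1 = 12·(-123) + 15·0 = -1476; w1·w1 = 12·12 + 15·15 = 369
λ ≈ -1476/369 = -4.000

λ ≈ -4.000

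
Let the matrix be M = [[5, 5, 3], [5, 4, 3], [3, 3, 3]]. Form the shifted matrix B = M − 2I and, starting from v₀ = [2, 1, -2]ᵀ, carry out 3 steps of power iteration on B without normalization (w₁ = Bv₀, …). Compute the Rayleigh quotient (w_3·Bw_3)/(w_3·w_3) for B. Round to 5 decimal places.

B = M − 2I has rows (3, 5, 3); (5, 2, 3); (3, 3, 1)
w1 = Bv₀ = (5, 6, 7)
w2 = Bw1 = (66, 58, 40)
w3 = Bw2 = (608, 566, 412)
Bw3 = (5890, 5408, 3934)
w3·Bw3 = 8262856; w3·w3 = 859764; μ ≈ 8262856/859764 = 9.61061

9.61061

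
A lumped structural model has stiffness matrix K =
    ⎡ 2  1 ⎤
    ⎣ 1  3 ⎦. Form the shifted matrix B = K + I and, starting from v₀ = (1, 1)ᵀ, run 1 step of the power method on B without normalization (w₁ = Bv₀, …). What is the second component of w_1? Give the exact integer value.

5

B = K + I has rows (3, 1); (1, 4)
w1 = Bv₀ = (3·1 + 1·1; 1·1 + 4·1) = (4, 5)
Requested component of w1: 5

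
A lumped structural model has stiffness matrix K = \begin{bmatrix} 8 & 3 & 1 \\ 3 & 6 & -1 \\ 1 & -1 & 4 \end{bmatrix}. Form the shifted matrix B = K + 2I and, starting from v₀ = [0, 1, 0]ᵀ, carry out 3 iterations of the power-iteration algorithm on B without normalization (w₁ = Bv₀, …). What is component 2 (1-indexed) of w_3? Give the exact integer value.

B = K + 2I has rows (10, 3, 1); (3, 8, -1); (1, -1, 6)
w1 = Bv₀ = (10·0 + 3·1 + 1·0; 3·0 + 8·1 + (-1)·0; 1·0 + (-1)·1 + 6·0) = (3, 8, -1)
w2 = Bw1 = (10·3 + 3·8 + 1·(-1); 3·3 + 8·8 + (-1)·(-1); 1·3 + (-1)·8 + 6·(-1)) = (53, 74, -11)
w3 = Bw2 = (741, 762, -87)
Requested component of w3: 762

762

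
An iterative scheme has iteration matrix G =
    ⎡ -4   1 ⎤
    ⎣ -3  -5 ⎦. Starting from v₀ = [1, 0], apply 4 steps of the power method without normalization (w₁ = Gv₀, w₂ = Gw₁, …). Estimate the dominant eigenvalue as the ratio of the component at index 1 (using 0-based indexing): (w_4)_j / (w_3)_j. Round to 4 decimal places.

w1 = Gv₀ = (-4, -3)
w2 = Gw1 = (13, 27)
w3 = Gw2 = (-25, -174)
w4 = Gw3 = (-74, 945)
Ratio at component: 945 / -174 = -5.4310

-5.4310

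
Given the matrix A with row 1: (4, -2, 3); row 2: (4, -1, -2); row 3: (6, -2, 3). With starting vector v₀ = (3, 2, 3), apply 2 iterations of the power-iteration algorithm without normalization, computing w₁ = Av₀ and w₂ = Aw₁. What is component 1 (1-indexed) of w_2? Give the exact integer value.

w1 = Av₀ = (17, 4, 23)
w2 = Aw1 = (129, 18, 163)
The requested component of w2 is 129.

129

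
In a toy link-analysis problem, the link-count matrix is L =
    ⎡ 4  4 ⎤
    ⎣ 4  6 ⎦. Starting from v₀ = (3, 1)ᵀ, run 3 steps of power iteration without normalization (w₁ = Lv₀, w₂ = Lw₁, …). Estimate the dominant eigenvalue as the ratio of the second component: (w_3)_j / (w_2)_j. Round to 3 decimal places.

w1 = Lv₀ = (4·3 + 4·1; 4·3 + 6·1) = (16, 18)
w2 = Lw1 = (4·16 + 4·18; 4·16 + 6·18) = (136, 172)
w3 = Lw2 = (1232, 1576)
Ratio at component: 1576 / 172 = 9.163

9.163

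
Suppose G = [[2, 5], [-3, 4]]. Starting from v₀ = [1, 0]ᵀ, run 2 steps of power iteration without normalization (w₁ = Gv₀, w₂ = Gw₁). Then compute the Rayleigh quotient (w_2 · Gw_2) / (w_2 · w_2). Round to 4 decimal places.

4.3461

w1 = Gv₀ = (2·1 + 5·0; (-3)·1 + 4·0) = (2, -3)
w2 = Gw1 = (2·2 + 5·(-3); (-3)·2 + 4·(-3)) = (-11, -18)
Gw2 = (-112, -39)
w2·Gw2 = (-11)·(-112) + (-18)·(-39) = 1934; w2·w2 = (-11)·(-11) + (-18)·(-18) = 445
λ ≈ 1934/445 = 4.3461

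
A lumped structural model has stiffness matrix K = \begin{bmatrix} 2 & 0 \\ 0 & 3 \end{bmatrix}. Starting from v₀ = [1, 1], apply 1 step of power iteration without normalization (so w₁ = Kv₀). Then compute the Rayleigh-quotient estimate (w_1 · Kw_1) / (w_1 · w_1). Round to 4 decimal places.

λ ≈ 2.6923

w1 = Kv₀ = (2·1 + 0·1; 0·1 + 3·1) = (2, 3)
Kw1 = (4, 9)
w1·Kw1 = 2·4 + 3·9 = 35; w1·w1 = 2·2 + 3·3 = 13
λ ≈ 35/13 = 2.6923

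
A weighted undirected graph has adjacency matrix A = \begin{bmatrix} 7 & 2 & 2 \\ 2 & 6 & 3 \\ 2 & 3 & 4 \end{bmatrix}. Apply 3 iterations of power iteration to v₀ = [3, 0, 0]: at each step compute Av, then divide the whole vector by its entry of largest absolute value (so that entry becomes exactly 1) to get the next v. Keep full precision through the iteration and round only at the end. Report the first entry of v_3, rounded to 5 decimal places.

1.00000

Av0 = (21.000000, 6.000000, 6.000000); divide by 21.000000 → v1 = (1.000000, 0.285714, 0.285714)
Av1 = (8.142857, 4.571429, 4.000000); divide by 8.142857 → v2 = (1.000000, 0.561404, 0.491228)
Av2 = (9.105263, 6.842105, 5.649123); divide by 9.105263 → v3 = (1.000000, 0.751445, 0.620424)
Requested entry of v3: 1557/1557 = 1.00000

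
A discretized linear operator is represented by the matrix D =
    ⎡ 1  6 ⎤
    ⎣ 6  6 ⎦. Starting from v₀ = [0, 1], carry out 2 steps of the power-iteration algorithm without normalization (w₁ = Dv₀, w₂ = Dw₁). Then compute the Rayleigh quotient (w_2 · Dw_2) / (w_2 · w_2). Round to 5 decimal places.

λ ≈ 9.95337

w1 = Dv₀ = (1·0 + 6·1; 6·0 + 6·1) = (6, 6)
w2 = Dw1 = (1·6 + 6·6; 6·6 + 6·6) = (42, 72)
Dw2 = (474, 684)
w2·Dw2 = 42·474 + 72·684 = 69156; w2·w2 = 42·42 + 72·72 = 6948
λ ≈ 69156/6948 = 9.95337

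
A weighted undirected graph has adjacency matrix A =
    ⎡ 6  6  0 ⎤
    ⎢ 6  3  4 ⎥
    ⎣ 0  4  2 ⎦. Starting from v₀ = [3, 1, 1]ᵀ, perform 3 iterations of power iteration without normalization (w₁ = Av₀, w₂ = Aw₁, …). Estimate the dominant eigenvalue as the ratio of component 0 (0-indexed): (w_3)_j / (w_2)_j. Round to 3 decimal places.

λ ≈ 10.959

w1 = Av₀ = (24, 25, 6)
w2 = Aw1 = (294, 243, 112)
w3 = Aw2 = (3222, 2941, 1196)
Ratio at component: 3222 / 294 = 10.959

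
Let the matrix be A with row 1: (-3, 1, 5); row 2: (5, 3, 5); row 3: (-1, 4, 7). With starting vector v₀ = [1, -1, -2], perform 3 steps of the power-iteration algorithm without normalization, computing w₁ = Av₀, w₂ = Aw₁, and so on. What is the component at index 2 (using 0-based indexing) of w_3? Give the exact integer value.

w1 = Av₀ = (-14, -8, -19)
w2 = Aw1 = (-61, -189, -151)
w3 = Aw2 = (-761, -1627, -1752)
The requested component of w3 is -1752.

-1752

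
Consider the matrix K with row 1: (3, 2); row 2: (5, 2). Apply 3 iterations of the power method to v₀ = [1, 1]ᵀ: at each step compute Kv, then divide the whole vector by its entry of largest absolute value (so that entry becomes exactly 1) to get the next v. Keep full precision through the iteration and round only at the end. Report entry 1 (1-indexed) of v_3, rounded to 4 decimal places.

Kv0 = (5.00000, 7.00000); divide by 7.00000 → v1 = (0.71429, 1.00000)
Kv1 = (4.14286, 5.57143); divide by 5.57143 → v2 = (0.74359, 1.00000)
Kv2 = (4.23077, 5.71795); divide by 5.71795 → v3 = (0.73991, 1.00000)
Requested entry of v3: 165/223 = 0.7399

0.7399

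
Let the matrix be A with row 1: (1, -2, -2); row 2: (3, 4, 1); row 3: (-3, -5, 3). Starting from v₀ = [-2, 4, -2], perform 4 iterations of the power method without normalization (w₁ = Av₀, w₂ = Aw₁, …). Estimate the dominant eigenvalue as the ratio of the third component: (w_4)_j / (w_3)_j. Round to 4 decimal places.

λ ≈ 4.1926

w1 = Av₀ = (-6, 8, -20)
w2 = Aw1 = (18, -6, -82)
w3 = Aw2 = (194, -52, -270)
w4 = Aw3 = (838, 104, -1132)
Ratio at component: -1132 / -270 = 4.1926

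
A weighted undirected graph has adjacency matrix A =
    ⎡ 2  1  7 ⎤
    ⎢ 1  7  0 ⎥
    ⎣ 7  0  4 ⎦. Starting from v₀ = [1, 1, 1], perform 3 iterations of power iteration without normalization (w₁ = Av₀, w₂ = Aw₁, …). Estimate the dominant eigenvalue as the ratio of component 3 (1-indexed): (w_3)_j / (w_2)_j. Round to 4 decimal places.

w1 = Av₀ = (2·1 + 1·1 + 7·1; 1·1 + 7·1 + 0·1; 7·1 + 0·1 + 4·1) = (10, 8, 11)
w2 = Aw1 = (2·10 + 1·8 + 7·11; 1·10 + 7·8 + 0·11; 7·10 + 0·8 + 4·11) = (105, 66, 114)
w3 = Aw2 = (1074, 567, 1191)
Ratio at component: 1191 / 114 = 10.4474

10.4474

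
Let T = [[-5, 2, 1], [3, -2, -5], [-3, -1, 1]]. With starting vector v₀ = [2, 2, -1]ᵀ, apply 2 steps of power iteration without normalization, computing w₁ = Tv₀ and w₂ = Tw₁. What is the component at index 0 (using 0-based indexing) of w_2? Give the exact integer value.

40

w1 = Tv₀ = (-7, 7, -9)
w2 = Tw1 = (40, 10, 5)
The requested component of w2 is 40.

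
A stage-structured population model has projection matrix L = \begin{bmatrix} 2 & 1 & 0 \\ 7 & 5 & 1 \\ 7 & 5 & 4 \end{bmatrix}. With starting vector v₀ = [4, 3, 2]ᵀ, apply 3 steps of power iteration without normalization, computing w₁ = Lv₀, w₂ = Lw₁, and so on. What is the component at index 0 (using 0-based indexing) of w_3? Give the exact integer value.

487

w1 = Lv₀ = (11, 45, 51)
w2 = Lw1 = (67, 353, 506)
w3 = Lw2 = (487, 2740, 4258)
The requested component of w3 is 487.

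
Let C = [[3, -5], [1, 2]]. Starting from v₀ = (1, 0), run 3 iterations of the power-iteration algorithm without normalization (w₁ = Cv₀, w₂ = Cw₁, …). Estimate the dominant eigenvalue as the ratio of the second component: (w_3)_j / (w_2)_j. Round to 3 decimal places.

w1 = Cv₀ = (3·1 + (-5)·0; 1·1 + 2·0) = (3, 1)
w2 = Cw1 = (3·3 + (-5)·1; 1·3 + 2·1) = (4, 5)
w3 = Cw2 = (-13, 14)
Ratio at component: 14 / 5 = 2.800

2.800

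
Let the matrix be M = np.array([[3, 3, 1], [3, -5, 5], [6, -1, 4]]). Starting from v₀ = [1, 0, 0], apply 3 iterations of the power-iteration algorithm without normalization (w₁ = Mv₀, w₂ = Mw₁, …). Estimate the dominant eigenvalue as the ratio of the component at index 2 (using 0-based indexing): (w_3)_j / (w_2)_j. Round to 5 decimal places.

7.07692

w1 = Mv₀ = (3·1 + 3·0 + 1·0; 3·1 + (-5)·0 + 5·0; 6·1 + (-1)·0 + 4·0) = (3, 3, 6)
w2 = Mw1 = (3·3 + 3·3 + 1·6; 3·3 + (-5)·3 + 5·6; 6·3 + (-1)·3 + 4·6) = (24, 24, 39)
w3 = Mw2 = (183, 147, 276)
Ratio at component: 276 / 39 = 7.07692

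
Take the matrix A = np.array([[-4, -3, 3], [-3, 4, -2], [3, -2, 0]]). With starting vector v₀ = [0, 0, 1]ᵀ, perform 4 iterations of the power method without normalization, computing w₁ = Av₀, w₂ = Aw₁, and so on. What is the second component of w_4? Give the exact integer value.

w1 = Av₀ = ((-4)·0 + (-3)·0 + 3·1; (-3)·0 + 4·0 + (-2)·1; 3·0 + (-2)·0 + 0·1) = (3, -2, 0)
w2 = Aw1 = ((-4)·3 + (-3)·(-2) + 3·0; (-3)·3 + 4·(-2) + (-2)·0; 3·3 + (-2)·(-2) + 0·0) = (-6, -17, 13)
w3 = Aw2 = (114, -76, 16)
w4 = Aw3 = (-180, -678, 494)
The requested component of w4 is -678.

-678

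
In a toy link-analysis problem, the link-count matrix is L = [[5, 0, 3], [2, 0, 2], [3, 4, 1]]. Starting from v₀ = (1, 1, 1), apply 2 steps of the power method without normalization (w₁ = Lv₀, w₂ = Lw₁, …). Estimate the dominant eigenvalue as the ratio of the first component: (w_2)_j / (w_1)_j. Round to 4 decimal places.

w1 = Lv₀ = (5·1 + 0·1 + 3·1; 2·1 + 0·1 + 2·1; 3·1 + 4·1 + 1·1) = (8, 4, 8)
w2 = Lw1 = (5·8 + 0·4 + 3·8; 2·8 + 0·4 + 2·8; 3·8 + 4·4 + 1·8) = (64, 32, 48)
Ratio at component: 64 / 8 = 8.0000

λ ≈ 8.0000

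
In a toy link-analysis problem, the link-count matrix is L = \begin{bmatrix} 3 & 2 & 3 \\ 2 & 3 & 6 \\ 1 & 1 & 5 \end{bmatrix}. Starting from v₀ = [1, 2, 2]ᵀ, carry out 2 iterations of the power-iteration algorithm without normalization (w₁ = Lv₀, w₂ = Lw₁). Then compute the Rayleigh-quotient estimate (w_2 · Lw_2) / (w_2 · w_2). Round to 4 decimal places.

λ ≈ 8.0646

w1 = Lv₀ = (13, 20, 13)
w2 = Lw1 = (118, 164, 98)
Lw2 = (976, 1316, 772)
w2·Lw2 = 118·976 + 164·1316 + 98·772 = 406648; w2·w2 = 118·118 + 164·164 + 98·98 = 50424
λ ≈ 406648/50424 = 8.0646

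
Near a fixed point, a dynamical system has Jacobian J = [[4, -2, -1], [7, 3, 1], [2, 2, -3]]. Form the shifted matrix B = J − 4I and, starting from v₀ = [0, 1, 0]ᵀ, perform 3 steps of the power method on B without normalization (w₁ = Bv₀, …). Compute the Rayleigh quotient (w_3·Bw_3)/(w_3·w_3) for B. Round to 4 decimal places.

μ ≈ -6.1937

B = J − 4I has rows (0, -2, -1); (7, -1, 1); (2, 2, -7)
w1 = Bv₀ = (0·0 + (-2)·1 + (-1)·0; 7·0 + (-1)·1 + 1·0; 2·0 + 2·1 + (-7)·0) = (-2, -1, 2)
w2 = Bw1 = (0·(-2) + (-2)·(-1) + (-1)·2; 7·(-2) + (-1)·(-1) + 1·2; 2·(-2) + 2·(-1) + (-7)·2) = (0, -11, -20)
w3 = Bw2 = (42, -9, 118)
Bw3 = (-100, 421, -760)
w3·Bw3 = -97669; w3·w3 = 15769; μ ≈ -97669/15769 = -6.1937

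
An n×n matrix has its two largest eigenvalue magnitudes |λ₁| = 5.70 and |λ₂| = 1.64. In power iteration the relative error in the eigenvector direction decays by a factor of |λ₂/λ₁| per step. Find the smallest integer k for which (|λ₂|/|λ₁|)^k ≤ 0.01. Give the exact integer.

4

|λ₂/λ₁| = 1.64/5.70 = 0.28772
Need k ≥ ln(0.01) / ln(0.28772) = -4.6052 / -1.2458 ≈ 3.697
Smallest integer k satisfying the bound: 4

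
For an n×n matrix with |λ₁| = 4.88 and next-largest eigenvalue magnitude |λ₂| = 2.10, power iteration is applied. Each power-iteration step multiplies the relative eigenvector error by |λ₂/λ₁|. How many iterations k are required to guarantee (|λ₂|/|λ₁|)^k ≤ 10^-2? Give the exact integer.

|λ₂/λ₁| = 2.10/4.88 = 0.43033
Need k ≥ ln(10^-2) / ln(0.43033) = -4.6052 / -0.8432 ≈ 5.461
Smallest integer k satisfying the bound: 6

6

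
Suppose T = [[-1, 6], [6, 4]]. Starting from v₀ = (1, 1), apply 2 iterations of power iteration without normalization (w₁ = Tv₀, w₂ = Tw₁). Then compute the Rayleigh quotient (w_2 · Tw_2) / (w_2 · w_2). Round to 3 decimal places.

w1 = Tv₀ = ((-1)·1 + 6·1; 6·1 + 4·1) = (5, 10)
w2 = Tw1 = ((-1)·5 + 6·10; 6·5 + 4·10) = (55, 70)
Tw2 = (365, 610)
w2·Tw2 = 55·365 + 70·610 = 62775; w2·w2 = 55·55 + 70·70 = 7925
λ ≈ 62775/7925 = 7.921

λ ≈ 7.921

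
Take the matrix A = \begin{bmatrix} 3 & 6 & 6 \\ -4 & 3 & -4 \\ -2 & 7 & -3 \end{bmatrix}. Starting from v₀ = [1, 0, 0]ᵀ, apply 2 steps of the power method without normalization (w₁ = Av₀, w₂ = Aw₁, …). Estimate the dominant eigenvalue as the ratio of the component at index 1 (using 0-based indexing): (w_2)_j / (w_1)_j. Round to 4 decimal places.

4.0000

w1 = Av₀ = (3·1 + 6·0 + 6·0; (-4)·1 + 3·0 + (-4)·0; (-2)·1 + 7·0 + (-3)·0) = (3, -4, -2)
w2 = Aw1 = (3·3 + 6·(-4) + 6·(-2); (-4)·3 + 3·(-4) + (-4)·(-2); (-2)·3 + 7·(-4) + (-3)·(-2)) = (-27, -16, -28)
Ratio at component: -16 / -4 = 4.0000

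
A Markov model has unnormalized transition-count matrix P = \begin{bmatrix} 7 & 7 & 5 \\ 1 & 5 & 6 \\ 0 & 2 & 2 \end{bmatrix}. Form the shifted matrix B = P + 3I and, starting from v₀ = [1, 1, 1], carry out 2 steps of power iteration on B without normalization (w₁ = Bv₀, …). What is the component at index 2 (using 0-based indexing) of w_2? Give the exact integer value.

65

B = P + 3I has rows (10, 7, 5); (1, 8, 6); (0, 2, 5)
w1 = Bv₀ = (10·1 + 7·1 + 5·1; 1·1 + 8·1 + 6·1; 0·1 + 2·1 + 5·1) = (22, 15, 7)
w2 = Bw1 = (10·22 + 7·15 + 5·7; 1·22 + 8·15 + 6·7; 0·22 + 2·15 + 5·7) = (360, 184, 65)
Requested component of w2: 65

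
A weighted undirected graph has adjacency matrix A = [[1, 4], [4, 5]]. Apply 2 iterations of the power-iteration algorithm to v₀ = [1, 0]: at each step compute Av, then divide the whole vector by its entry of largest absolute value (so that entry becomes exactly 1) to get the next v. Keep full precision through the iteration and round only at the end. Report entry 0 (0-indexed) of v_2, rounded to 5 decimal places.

Av0 = (1.000000, 4.000000); divide by 4.000000 → v1 = (0.250000, 1.000000)
Av1 = (4.250000, 6.000000); divide by 6.000000 → v2 = (0.708333, 1.000000)
Requested entry of v2: 17/24 = 0.70833

0.70833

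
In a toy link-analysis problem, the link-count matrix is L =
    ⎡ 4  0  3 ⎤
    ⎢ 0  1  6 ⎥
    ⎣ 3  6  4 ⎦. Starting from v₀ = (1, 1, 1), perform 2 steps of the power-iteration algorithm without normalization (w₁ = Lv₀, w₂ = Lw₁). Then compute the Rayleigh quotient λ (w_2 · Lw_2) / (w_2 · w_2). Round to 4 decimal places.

w1 = Lv₀ = (7, 7, 13)
w2 = Lw1 = (67, 85, 115)
Lw2 = (613, 775, 1171)
w2·Lw2 = 67·613 + 85·775 + 115·1171 = 241611; w2·w2 = 67·67 + 85·85 + 115·115 = 24939
λ ≈ 241611/24939 = 9.6881

λ ≈ 9.6881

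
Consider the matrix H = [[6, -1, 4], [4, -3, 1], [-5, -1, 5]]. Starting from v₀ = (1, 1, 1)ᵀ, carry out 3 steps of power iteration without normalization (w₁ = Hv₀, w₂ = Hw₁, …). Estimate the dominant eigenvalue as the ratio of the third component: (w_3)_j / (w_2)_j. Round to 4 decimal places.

w1 = Hv₀ = (6·1 + (-1)·1 + 4·1; 4·1 + (-3)·1 + 1·1; (-5)·1 + (-1)·1 + 5·1) = (9, 2, -1)
w2 = Hw1 = (6·9 + (-1)·2 + 4·(-1); 4·9 + (-3)·2 + 1·(-1); (-5)·9 + (-1)·2 + 5·(-1)) = (48, 29, -52)
w3 = Hw2 = (51, 53, -529)
Ratio at component: -529 / -52 = 10.1731

10.1731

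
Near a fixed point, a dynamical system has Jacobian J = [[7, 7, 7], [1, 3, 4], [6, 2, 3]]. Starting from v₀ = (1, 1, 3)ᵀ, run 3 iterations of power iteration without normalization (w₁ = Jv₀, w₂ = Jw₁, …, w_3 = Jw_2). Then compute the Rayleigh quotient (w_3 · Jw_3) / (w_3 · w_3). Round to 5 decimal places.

13.66180

w1 = Jv₀ = (7·1 + 7·1 + 7·3; 1·1 + 3·1 + 4·3; 6·1 + 2·1 + 3·3) = (35, 16, 17)
w2 = Jw1 = (7·35 + 7·16 + 7·17; 1·35 + 3·16 + 4·17; 6·35 + 2·16 + 3·17) = (476, 151, 293)
w3 = Jw2 = (6440, 2101, 4037)
Jw3 = (88046, 28891, 54953)
w3·Jw3 = 6440·88046 + 2101·28891 + 4037·54953 = 849561492; w3·w3 = 6440·6440 + 2101·2101 + 4037·4037 = 62185170
λ ≈ 849561492/62185170 = 13.66180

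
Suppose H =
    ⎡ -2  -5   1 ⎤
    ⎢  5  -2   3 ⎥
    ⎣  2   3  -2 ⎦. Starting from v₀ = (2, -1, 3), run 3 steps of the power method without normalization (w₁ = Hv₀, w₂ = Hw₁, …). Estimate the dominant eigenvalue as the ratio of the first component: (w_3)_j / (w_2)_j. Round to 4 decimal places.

w1 = Hv₀ = ((-2)·2 + (-5)·(-1) + 1·3; 5·2 + (-2)·(-1) + 3·3; 2·2 + 3·(-1) + (-2)·3) = (4, 21, -5)
w2 = Hw1 = ((-2)·4 + (-5)·21 + 1·(-5); 5·4 + (-2)·21 + 3·(-5); 2·4 + 3·21 + (-2)·(-5)) = (-118, -37, 81)
w3 = Hw2 = (502, -273, -509)
Ratio at component: 502 / -118 = -4.2542

λ ≈ -4.2542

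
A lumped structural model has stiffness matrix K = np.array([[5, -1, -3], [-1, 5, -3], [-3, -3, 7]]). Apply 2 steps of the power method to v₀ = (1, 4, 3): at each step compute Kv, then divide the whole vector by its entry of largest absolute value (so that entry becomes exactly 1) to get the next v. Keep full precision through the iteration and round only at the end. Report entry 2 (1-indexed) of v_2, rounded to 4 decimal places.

-0.5882

Kv0 = (-8.00000, 10.00000, 6.00000); divide by 10.00000 → v1 = (-0.80000, 1.00000, 0.60000)
Kv1 = (-6.80000, 4.00000, 3.60000); divide by -6.80000 → v2 = (1.00000, -0.58824, -0.52941)
Requested entry of v2: 40/-68 = -0.5882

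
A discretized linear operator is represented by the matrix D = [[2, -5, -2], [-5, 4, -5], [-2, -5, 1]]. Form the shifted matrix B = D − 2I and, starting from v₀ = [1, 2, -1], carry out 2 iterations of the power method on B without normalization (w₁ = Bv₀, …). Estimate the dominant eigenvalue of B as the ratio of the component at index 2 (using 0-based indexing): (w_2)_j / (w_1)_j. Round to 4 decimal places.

B = D − 2I has rows (0, -5, -2); (-5, 2, -5); (-2, -5, -1)
w1 = Bv₀ = (0·1 + (-5)·2 + (-2)·(-1); (-5)·1 + 2·2 + (-5)·(-1); (-2)·1 + (-5)·2 + (-1)·(-1)) = (-8, 4, -11)
w2 = Bw1 = (0·(-8) + (-5)·4 + (-2)·(-11); (-5)·(-8) + 2·4 + (-5)·(-11); (-2)·(-8) + (-5)·4 + (-1)·(-11)) = (2, 103, 7)
Ratio: 7/-11 = -0.6364

μ ≈ -0.6364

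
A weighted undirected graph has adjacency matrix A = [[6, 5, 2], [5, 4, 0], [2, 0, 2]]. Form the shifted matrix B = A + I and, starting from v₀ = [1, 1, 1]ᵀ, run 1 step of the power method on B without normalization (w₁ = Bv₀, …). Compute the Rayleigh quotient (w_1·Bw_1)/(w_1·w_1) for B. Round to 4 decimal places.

B = A + I has rows (7, 5, 2); (5, 5, 0); (2, 0, 3)
w1 = Bv₀ = (14, 10, 5)
Bw1 = (158, 120, 43)
w1·Bw1 = 3627; w1·w1 = 321; μ ≈ 3627/321 = 11.2991

μ ≈ 11.2991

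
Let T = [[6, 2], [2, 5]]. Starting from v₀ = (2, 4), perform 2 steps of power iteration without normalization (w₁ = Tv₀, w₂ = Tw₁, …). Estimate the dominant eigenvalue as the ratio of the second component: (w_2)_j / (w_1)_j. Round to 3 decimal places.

w1 = Tv₀ = (6·2 + 2·4; 2·2 + 5·4) = (20, 24)
w2 = Tw1 = (6·20 + 2·24; 2·20 + 5·24) = (168, 160)
Ratio at component: 160 / 24 = 6.667

λ ≈ 6.667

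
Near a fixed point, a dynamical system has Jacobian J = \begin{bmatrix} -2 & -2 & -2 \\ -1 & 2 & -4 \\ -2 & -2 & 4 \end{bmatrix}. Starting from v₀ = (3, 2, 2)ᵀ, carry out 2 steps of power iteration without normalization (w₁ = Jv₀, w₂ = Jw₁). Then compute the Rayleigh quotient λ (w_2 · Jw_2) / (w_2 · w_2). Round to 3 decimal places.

λ ≈ -2.540

w1 = Jv₀ = (-14, -7, -2)
w2 = Jw1 = (46, 8, 34)
Jw2 = (-176, -166, 28)
w2·Jw2 = 46·(-176) + 8·(-166) + 34·28 = -8472; w2·w2 = 46·46 + 8·8 + 34·34 = 3336
λ ≈ -8472/3336 = -2.540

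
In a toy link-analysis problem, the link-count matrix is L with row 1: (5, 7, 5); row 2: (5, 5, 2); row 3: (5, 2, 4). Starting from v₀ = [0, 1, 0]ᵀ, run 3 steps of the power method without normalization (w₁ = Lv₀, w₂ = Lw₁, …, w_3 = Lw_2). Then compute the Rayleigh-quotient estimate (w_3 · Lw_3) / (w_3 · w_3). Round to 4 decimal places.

w1 = Lv₀ = (7, 5, 2)
w2 = Lw1 = (80, 64, 53)
w3 = Lw2 = (1113, 826, 740)
Lw3 = (15047, 11175, 10177)
w3·Lw3 = 1113·15047 + 826·11175 + 740·10177 = 33508841; w3·w3 = 1113·1113 + 826·826 + 740·740 = 2468645
λ ≈ 33508841/2468645 = 13.5738

13.5738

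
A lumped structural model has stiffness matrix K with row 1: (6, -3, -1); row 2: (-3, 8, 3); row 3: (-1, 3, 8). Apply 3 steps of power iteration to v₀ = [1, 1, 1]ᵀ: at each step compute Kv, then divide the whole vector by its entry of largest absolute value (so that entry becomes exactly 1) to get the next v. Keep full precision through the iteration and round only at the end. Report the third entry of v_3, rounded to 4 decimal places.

1.0000

Kv0 = (2.00000, 8.00000, 10.00000); divide by 10.00000 → v1 = (0.20000, 0.80000, 1.00000)
Kv1 = (-2.20000, 8.80000, 10.20000); divide by 10.20000 → v2 = (-0.21569, 0.86275, 1.00000)
Kv2 = (-4.88235, 10.54902, 10.80392); divide by 10.80392 → v3 = (-0.45191, 0.97641, 1.00000)
Requested entry of v3: 1102/1102 = 1.0000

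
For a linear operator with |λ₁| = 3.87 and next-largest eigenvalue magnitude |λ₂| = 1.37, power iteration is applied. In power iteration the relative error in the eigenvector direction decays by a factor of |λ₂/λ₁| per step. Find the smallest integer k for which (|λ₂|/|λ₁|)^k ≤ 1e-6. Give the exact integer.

|λ₂/λ₁| = 1.37/3.87 = 0.35401
Need k ≥ ln(1e-6) / ln(0.35401) = -13.8155 / -1.0384 ≈ 13.304
Smallest integer k satisfying the bound: 14

14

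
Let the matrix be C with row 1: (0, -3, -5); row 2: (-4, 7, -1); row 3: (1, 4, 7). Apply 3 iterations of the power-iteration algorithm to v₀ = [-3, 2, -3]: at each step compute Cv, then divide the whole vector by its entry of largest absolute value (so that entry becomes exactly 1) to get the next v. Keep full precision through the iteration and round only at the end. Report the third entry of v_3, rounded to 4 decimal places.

0.6296

Cv0 = (9.00000, 29.00000, -16.00000); divide by 29.00000 → v1 = (0.31034, 1.00000, -0.55172)
Cv1 = (-0.24138, 6.31034, 0.44828); divide by 6.31034 → v2 = (-0.03825, 1.00000, 0.07104)
Cv2 = (-3.35519, 7.08197, 4.45902); divide by 7.08197 → v3 = (-0.47377, 1.00000, 0.62963)
Requested entry of v3: 816/1296 = 0.6296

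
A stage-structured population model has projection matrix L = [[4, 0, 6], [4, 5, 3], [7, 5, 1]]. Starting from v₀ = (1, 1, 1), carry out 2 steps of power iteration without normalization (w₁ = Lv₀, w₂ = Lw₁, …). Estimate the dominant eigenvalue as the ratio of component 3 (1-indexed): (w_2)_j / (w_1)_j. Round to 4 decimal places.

w1 = Lv₀ = (4·1 + 0·1 + 6·1; 4·1 + 5·1 + 3·1; 7·1 + 5·1 + 1·1) = (10, 12, 13)
w2 = Lw1 = (4·10 + 0·12 + 6·13; 4·10 + 5·12 + 3·13; 7·10 + 5·12 + 1·13) = (118, 139, 143)
Ratio at component: 143 / 13 = 11.0000

λ ≈ 11.0000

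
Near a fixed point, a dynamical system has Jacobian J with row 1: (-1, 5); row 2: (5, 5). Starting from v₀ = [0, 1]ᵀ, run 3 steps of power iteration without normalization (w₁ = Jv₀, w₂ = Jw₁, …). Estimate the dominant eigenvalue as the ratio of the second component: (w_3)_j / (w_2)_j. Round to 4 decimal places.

w1 = Jv₀ = ((-1)·0 + 5·1; 5·0 + 5·1) = (5, 5)
w2 = Jw1 = ((-1)·5 + 5·5; 5·5 + 5·5) = (20, 50)
w3 = Jw2 = (230, 350)
Ratio at component: 350 / 50 = 7.0000

λ ≈ 7.0000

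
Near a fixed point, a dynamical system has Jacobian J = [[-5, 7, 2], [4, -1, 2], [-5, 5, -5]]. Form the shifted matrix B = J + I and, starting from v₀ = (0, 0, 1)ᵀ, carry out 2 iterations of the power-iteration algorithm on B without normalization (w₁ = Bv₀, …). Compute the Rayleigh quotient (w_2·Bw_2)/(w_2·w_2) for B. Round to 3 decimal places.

B = J + I has rows (-4, 7, 2); (4, 0, 2); (-5, 5, -4)
w1 = Bv₀ = ((-4)·0 + 7·0 + 2·1; 4·0 + 0·0 + 2·1; (-5)·0 + 5·0 + (-4)·1) = (2, 2, -4)
w2 = Bw1 = ((-4)·2 + 7·2 + 2·(-4); 4·2 + 0·2 + 2·(-4); (-5)·2 + 5·2 + (-4)·(-4)) = (-2, 0, 16)
Bw2 = (40, 24, -54)
w2·Bw2 = -944; w2·w2 = 260; μ ≈ -944/260 = -3.631

-3.631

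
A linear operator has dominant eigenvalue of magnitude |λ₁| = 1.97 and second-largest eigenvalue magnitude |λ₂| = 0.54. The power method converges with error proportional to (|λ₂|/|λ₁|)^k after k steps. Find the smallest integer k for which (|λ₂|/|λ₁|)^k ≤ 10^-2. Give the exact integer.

|λ₂/λ₁| = 0.54/1.97 = 0.27411
Need k ≥ ln(10^-2) / ln(0.27411) = -4.6052 / -1.2942 ≈ 3.558
Smallest integer k satisfying the bound: 4

4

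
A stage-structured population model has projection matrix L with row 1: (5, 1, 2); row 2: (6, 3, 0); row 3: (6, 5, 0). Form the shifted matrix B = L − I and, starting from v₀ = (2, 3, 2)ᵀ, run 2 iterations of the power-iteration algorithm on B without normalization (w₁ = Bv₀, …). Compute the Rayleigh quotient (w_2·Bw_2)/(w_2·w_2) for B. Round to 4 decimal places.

B = L − I has rows (4, 1, 2); (6, 2, 0); (6, 5, -1)
w1 = Bv₀ = (15, 18, 25)
w2 = Bw1 = (128, 126, 155)
Bw2 = (948, 1020, 1243)
w2·Bw2 = 442529; w2·w2 = 56285; μ ≈ 442529/56285 = 7.8623

μ ≈ 7.8623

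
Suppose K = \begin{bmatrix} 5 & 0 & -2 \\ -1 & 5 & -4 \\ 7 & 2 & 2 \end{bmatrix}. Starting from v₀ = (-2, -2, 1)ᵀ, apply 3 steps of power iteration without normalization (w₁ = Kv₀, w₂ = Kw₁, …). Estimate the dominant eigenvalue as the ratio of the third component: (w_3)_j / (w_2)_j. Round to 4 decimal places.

w1 = Kv₀ = (5·(-2) + 0·(-2) + (-2)·1; (-1)·(-2) + 5·(-2) + (-4)·1; 7·(-2) + 2·(-2) + 2·1) = (-12, -12, -16)
w2 = Kw1 = (5·(-12) + 0·(-12) + (-2)·(-16); (-1)·(-12) + 5·(-12) + (-4)·(-16); 7·(-12) + 2·(-12) + 2·(-16)) = (-28, 16, -140)
w3 = Kw2 = (140, 668, -444)
Ratio at component: -444 / -140 = 3.1714

λ ≈ 3.1714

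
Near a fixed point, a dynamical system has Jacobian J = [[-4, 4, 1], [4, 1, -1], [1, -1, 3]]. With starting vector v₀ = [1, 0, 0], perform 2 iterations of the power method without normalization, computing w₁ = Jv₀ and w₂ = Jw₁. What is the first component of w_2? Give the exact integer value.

w1 = Jv₀ = ((-4)·1 + 4·0 + 1·0; 4·1 + 1·0 + (-1)·0; 1·1 + (-1)·0 + 3·0) = (-4, 4, 1)
w2 = Jw1 = ((-4)·(-4) + 4·4 + 1·1; 4·(-4) + 1·4 + (-1)·1; 1·(-4) + (-1)·4 + 3·1) = (33, -13, -5)
The requested component of w2 is 33.

33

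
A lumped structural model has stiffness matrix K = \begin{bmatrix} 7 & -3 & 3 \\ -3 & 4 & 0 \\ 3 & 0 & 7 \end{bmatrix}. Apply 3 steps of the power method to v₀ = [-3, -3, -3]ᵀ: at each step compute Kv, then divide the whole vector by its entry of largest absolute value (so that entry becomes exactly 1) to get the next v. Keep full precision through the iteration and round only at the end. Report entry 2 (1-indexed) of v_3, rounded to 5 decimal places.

-0.34220

Kv0 = (-21.000000, -3.000000, -30.000000); divide by -30.000000 → v1 = (0.700000, 0.100000, 1.000000)
Kv1 = (7.600000, -1.700000, 9.100000); divide by 9.100000 → v2 = (0.835165, -0.186813, 1.000000)
Kv2 = (9.406593, -3.252747, 9.505495); divide by 9.505495 → v3 = (0.989595, -0.342197, 1.000000)
Requested entry of v3: 888/-2595 = -0.34220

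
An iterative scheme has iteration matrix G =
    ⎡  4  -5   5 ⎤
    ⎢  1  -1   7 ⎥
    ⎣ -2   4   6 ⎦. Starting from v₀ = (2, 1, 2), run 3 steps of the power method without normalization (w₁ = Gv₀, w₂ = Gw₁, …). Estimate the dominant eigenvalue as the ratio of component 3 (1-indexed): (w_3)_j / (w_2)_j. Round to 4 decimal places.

8.3962

w1 = Gv₀ = (13, 15, 12)
w2 = Gw1 = (37, 82, 106)
w3 = Gw2 = (268, 697, 890)
Ratio at component: 890 / 106 = 8.3962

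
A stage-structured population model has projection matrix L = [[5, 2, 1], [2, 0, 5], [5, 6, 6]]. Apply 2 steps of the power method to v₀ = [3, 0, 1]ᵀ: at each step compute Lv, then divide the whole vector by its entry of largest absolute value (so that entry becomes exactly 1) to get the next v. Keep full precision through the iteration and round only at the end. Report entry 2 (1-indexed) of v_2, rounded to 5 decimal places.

Lv0 = (16.000000, 11.000000, 21.000000); divide by 21.000000 → v1 = (0.761905, 0.523810, 1.000000)
Lv1 = (5.857143, 6.523810, 12.952381); divide by 12.952381 → v2 = (0.452206, 0.503676, 1.000000)
Requested entry of v2: 137/272 = 0.50368

0.50368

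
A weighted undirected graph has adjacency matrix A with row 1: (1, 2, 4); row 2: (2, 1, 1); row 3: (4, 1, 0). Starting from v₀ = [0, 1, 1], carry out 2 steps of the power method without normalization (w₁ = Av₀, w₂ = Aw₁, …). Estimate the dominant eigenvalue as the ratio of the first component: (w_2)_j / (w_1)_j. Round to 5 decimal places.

λ ≈ 2.33333

w1 = Av₀ = (1·0 + 2·1 + 4·1; 2·0 + 1·1 + 1·1; 4·0 + 1·1 + 0·1) = (6, 2, 1)
w2 = Aw1 = (1·6 + 2·2 + 4·1; 2·6 + 1·2 + 1·1; 4·6 + 1·2 + 0·1) = (14, 15, 26)
Ratio at component: 14 / 6 = 2.33333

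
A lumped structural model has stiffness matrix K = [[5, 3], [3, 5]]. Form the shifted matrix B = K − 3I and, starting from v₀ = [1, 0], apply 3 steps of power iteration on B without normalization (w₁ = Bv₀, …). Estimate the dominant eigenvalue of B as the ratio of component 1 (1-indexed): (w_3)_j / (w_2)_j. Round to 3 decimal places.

B = K − 3I has rows (2, 3); (3, 2)
w1 = Bv₀ = (2·1 + 3·0; 3·1 + 2·0) = (2, 3)
w2 = Bw1 = (2·2 + 3·3; 3·2 + 2·3) = (13, 12)
w3 = Bw2 = (62, 63)
Ratio: 62/13 = 4.769

4.769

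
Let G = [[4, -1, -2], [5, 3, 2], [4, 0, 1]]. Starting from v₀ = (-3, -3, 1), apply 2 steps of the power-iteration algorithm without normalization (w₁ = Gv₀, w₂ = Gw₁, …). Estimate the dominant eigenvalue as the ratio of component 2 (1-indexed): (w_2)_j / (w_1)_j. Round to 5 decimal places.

w1 = Gv₀ = (4·(-3) + (-1)·(-3) + (-2)·1; 5·(-3) + 3·(-3) + 2·1; 4·(-3) + 0·(-3) + 1·1) = (-11, -22, -11)
w2 = Gw1 = (4·(-11) + (-1)·(-22) + (-2)·(-11); 5·(-11) + 3·(-22) + 2·(-11); 4·(-11) + 0·(-22) + 1·(-11)) = (0, -143, -55)
Ratio at component: -143 / -22 = 6.50000

λ ≈ 6.50000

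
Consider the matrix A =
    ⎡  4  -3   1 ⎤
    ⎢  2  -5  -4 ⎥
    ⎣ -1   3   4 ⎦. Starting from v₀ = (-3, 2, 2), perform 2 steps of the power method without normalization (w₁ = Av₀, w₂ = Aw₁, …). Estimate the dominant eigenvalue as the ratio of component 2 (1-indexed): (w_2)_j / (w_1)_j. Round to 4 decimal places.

w1 = Av₀ = (-16, -24, 17)
w2 = Aw1 = (25, 20, 12)
Ratio at component: 20 / -24 = -0.8333

-0.8333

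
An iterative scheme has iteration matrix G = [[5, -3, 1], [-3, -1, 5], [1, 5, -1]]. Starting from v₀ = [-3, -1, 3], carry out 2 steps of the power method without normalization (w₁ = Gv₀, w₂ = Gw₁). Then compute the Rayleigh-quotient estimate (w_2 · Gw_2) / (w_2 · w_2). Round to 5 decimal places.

-2.08801

w1 = Gv₀ = (-9, 25, -11)
w2 = Gw1 = (-131, -53, 127)
Gw2 = (-369, 1081, -523)
w2·Gw2 = (-131)·(-369) + (-53)·1081 + 127·(-523) = -75375; w2·w2 = (-131)·(-131) + (-53)·(-53) + 127·127 = 36099
λ ≈ -75375/36099 = -2.08801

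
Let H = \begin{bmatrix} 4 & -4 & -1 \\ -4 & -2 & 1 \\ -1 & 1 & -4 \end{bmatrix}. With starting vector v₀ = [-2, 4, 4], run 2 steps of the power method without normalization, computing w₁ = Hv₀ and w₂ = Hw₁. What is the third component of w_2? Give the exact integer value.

72

w1 = Hv₀ = (-28, 4, -10)
w2 = Hw1 = (-118, 94, 72)
The requested component of w2 is 72.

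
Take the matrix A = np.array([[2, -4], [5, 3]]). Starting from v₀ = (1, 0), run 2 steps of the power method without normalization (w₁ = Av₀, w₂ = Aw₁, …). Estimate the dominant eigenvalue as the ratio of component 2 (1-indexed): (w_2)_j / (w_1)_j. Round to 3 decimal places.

5.000

w1 = Av₀ = (2, 5)
w2 = Aw1 = (-16, 25)
Ratio at component: 25 / 5 = 5.000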